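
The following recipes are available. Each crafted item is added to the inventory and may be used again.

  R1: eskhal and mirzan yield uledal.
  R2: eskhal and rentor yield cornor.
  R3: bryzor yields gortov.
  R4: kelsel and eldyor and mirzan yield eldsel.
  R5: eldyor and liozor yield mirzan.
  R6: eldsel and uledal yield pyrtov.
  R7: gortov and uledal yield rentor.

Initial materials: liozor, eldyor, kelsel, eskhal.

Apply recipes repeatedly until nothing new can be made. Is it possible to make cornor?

No

cornor would need eskhal and rentor (R2), but rentor is never obtained.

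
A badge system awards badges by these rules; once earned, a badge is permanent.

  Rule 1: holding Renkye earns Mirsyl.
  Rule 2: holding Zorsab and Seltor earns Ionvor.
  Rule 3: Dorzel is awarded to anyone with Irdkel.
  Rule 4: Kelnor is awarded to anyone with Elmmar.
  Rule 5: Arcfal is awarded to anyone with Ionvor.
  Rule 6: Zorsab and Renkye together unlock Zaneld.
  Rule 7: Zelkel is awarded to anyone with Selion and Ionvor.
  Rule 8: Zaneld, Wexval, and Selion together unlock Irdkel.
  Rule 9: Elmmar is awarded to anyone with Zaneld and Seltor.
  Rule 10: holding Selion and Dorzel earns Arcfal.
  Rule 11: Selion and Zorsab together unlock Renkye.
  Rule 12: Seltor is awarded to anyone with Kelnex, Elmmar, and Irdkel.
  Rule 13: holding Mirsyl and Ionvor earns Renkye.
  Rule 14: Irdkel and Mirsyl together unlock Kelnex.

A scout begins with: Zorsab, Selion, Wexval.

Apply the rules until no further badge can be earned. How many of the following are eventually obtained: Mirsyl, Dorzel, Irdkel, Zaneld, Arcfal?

5

With Selion and Zorsab, Renkye is earned (Rule 11).
With Renkye, Mirsyl is earned (Rule 1).
With Zorsab and Renkye, Zaneld is earned (Rule 6).
With Zaneld, Wexval, and Selion, Irdkel is earned (Rule 8).
With Irdkel, Dorzel is earned (Rule 3).
With Selion and Dorzel, Arcfal is earned (Rule 10).
Mirsyl: reached.
Dorzel: reached.
Irdkel: reached.
Zaneld: reached.
Arcfal: reached.
All 5 are reached.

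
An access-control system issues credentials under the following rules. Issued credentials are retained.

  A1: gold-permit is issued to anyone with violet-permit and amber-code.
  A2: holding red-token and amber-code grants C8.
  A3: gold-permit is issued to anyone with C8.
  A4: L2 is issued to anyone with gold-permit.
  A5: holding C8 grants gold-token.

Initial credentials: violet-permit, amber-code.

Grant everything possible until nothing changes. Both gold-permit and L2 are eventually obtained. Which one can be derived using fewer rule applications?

gold-permit: Holding violet-permit and amber-code grants gold-permit (A1). [1 rule application]
L2: Holding violet-permit and amber-code grants gold-permit (A1). Holding gold-permit grants L2 (A4). [2 rule applications]
gold-permit needs fewer.

gold-permit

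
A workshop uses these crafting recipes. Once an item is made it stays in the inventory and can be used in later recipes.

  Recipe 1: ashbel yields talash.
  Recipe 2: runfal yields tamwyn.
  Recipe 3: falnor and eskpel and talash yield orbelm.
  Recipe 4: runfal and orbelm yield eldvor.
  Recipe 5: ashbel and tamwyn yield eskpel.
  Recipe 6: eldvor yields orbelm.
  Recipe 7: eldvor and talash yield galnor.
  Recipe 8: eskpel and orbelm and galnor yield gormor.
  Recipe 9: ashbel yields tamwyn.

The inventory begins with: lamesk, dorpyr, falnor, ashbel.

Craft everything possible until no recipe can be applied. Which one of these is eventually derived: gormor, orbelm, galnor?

orbelm

Using Recipe 9, ashbel makes tamwyn.
Using Recipe 1, ashbel makes talash.
Using Recipe 5, ashbel and tamwyn make eskpel.
Using Recipe 3, falnor, eskpel, and talash make orbelm.
gormor would need eskpel, orbelm, and galnor (Recipe 8), but galnor is never obtained. galnor would need eldvor and talash (Recipe 7), but eldvor is never obtained.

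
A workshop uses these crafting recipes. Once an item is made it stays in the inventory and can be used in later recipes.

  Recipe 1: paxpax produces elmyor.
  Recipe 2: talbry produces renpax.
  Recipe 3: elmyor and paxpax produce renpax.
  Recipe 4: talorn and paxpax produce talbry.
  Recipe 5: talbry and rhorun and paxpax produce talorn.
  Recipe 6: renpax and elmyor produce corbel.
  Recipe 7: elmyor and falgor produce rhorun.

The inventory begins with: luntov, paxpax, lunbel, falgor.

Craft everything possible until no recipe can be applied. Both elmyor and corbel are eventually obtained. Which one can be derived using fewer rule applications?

elmyor: Using Recipe 1, paxpax makes elmyor. [1 rule application]
corbel: Using Recipe 1, paxpax makes elmyor. Using Recipe 3, elmyor and paxpax make renpax. renpax and elmyor → corbel (Recipe 6). [3 rule applications]
elmyor needs fewer.

elmyor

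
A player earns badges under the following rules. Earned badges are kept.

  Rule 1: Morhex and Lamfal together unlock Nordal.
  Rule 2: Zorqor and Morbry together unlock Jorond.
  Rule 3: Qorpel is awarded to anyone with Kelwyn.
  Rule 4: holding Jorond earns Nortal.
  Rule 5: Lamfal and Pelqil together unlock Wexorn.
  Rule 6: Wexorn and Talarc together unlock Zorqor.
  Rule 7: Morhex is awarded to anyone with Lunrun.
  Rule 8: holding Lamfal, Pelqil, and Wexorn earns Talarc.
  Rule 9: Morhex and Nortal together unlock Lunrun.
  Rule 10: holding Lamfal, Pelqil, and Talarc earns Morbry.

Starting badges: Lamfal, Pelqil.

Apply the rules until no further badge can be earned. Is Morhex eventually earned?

Morhex would need Lunrun (Rule 7), but Lunrun is never earned.

No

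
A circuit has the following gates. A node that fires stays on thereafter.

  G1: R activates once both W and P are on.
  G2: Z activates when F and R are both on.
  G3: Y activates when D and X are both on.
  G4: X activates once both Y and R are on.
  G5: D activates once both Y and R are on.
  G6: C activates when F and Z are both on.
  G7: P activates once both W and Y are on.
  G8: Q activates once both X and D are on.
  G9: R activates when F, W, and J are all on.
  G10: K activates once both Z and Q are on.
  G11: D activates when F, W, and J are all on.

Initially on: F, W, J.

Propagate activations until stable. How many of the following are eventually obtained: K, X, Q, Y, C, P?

1

G9: F, W, and J on → R on.
F and R are on, so Z activates (G2).
F and Z are on, so C activates (G6).
K would need Z and Q (G10), but Q never turns on.
X would need Y and R (G4), but Y never turns on.
Q would need X and D (G8), but X never turns on.
Y would need D and X (G3), but X never turns on.
C: reached.
P would need W and Y (G7), but Y never turns on.
Reached: C — 1 of the 6.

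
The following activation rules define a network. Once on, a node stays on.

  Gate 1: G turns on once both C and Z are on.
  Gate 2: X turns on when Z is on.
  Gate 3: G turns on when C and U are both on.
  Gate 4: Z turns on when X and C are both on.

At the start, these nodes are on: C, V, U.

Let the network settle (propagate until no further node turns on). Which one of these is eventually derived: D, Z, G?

Gate 3: C and U on → G on.
Z would need X and C (Gate 4), but X never turns on. No rule produces D, and it is not given.

G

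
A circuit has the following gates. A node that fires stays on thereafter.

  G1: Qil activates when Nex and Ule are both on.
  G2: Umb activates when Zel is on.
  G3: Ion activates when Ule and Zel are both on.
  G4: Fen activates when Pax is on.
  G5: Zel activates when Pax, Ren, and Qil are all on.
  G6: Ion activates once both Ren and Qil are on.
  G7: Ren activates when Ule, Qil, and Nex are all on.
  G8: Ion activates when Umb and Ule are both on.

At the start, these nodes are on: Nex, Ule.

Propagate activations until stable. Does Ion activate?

Nex and Ule are on, so Qil activates (G1).
Ule, Qil, and Nex are on, so Ren activates (G7).
Ren and Qil are on, so Ion activates (G6).

Yes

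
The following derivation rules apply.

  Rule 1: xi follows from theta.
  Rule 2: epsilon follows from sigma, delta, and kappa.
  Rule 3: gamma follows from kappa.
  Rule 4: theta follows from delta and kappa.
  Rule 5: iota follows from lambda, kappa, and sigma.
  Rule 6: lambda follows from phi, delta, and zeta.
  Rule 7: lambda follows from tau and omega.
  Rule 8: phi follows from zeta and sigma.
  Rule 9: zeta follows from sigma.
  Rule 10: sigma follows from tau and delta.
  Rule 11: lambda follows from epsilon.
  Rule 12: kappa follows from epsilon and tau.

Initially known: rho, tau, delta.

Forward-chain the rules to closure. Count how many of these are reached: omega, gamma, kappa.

No rule produces omega, and it is not given.
gamma would need kappa (Rule 3), but kappa is never established.
kappa would need epsilon and tau (Rule 12), but epsilon is never established.
None of the 3 are reached.

0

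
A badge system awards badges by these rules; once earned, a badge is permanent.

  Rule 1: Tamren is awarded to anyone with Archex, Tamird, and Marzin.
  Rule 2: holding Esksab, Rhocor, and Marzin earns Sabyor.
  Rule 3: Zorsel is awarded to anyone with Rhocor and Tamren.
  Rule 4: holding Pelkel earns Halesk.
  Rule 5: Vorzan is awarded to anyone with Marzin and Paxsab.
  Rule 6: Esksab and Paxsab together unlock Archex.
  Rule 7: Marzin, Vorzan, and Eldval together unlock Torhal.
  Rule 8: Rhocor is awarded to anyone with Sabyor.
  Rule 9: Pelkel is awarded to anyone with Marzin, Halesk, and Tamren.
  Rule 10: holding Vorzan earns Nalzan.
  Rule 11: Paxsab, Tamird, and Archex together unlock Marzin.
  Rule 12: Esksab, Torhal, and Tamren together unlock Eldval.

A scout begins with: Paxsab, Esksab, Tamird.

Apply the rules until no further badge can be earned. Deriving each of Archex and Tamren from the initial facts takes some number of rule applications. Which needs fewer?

Archex

Archex: With Esksab and Paxsab, Archex is earned (Rule 6). [1 rule application]
Tamren: With Esksab and Paxsab, Archex is earned (Rule 6). With Paxsab, Tamird, and Archex, Marzin is earned (Rule 11). With Archex, Tamird, and Marzin, Tamren is earned (Rule 1). [3 rule applications]
Archex needs fewer.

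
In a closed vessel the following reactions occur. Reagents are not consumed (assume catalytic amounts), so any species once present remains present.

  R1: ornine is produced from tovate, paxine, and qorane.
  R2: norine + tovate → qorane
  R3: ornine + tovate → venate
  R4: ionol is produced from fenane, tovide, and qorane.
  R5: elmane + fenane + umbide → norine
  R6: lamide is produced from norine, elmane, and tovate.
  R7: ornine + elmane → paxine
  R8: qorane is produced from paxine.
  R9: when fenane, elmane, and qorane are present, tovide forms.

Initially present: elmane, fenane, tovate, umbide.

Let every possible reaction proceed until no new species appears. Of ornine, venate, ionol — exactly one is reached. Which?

ionol

elmane, fenane, and umbide present → norine forms (R5).
norine and tovate present → qorane forms (R2).
fenane, elmane, and qorane present → tovide forms (R9).
fenane, tovide, and qorane present → ionol forms (R4).
ornine would need tovate, paxine, and qorane (R1), but paxine never forms. venate would need ornine and tovate (R3), but ornine never forms.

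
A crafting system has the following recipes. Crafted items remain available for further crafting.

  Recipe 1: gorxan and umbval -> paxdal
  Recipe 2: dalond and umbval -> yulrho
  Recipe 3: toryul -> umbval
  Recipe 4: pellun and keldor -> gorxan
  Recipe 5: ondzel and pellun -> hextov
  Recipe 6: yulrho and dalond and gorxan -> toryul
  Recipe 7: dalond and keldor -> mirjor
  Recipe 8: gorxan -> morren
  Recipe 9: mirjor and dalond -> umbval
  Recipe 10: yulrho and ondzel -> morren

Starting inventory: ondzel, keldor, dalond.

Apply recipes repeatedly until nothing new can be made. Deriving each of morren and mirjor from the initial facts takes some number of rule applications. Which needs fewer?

mirjor: dalond and keldor -> mirjor (Recipe 7). [1 rule application]
morren: Using Recipe 7, dalond and keldor make mirjor. Using Recipe 9, mirjor and dalond make umbval. dalond and umbval -> yulrho (Recipe 2). yulrho and ondzel -> morren (Recipe 10). [4 rule applications]
mirjor needs fewer.

mirjor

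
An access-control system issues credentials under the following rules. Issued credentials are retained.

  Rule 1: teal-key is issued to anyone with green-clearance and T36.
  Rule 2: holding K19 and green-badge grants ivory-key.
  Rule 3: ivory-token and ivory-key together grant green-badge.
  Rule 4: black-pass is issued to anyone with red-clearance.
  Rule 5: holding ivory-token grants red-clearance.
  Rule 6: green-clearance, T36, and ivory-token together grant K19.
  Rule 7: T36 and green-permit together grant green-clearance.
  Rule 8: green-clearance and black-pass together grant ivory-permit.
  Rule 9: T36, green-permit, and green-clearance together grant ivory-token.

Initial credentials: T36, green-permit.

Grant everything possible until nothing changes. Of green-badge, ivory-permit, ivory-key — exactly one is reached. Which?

ivory-permit

Holding T36 and green-permit grants green-clearance (Rule 7).
Holding T36, green-permit, and green-clearance grants ivory-token (Rule 9).
Holding ivory-token grants red-clearance (Rule 5).
Holding red-clearance grants black-pass (Rule 4).
Holding green-clearance and black-pass grants ivory-permit (Rule 8).
ivory-key would need K19 and green-badge (Rule 2), but green-badge is never granted. green-badge would need ivory-token and ivory-key (Rule 3), but ivory-key is never granted.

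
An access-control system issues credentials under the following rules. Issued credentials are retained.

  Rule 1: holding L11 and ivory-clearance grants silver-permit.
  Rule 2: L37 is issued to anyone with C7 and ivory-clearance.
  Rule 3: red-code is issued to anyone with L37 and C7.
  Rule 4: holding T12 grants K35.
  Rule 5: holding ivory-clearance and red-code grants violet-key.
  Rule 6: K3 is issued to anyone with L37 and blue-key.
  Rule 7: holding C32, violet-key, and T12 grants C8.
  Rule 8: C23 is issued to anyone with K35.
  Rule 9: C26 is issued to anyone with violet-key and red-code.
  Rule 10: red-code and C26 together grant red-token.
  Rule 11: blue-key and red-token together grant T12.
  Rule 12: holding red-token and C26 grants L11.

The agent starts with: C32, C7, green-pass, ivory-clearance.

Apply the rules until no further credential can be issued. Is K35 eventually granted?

No

K35 would need T12 (Rule 4), but T12 is never granted.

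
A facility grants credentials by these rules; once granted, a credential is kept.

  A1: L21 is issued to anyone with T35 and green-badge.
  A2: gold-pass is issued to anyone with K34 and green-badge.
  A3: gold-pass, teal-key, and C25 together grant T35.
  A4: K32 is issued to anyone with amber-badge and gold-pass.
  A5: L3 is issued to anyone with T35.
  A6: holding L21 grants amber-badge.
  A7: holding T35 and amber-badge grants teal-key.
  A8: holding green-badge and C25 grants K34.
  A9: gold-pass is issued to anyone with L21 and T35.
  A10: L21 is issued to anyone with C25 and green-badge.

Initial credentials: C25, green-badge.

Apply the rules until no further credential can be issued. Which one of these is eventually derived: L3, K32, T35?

K32

Holding green-badge and C25 grants K34 (A8).
Holding C25 and green-badge grants L21 (A10).
Holding L21 grants amber-badge (A6).
Holding K34 and green-badge grants gold-pass (A2).
Holding amber-badge and gold-pass grants K32 (A4).
T35 would need gold-pass, teal-key, and C25 (A3), but teal-key is never granted. L3 would need T35 (A5), but T35 is never granted.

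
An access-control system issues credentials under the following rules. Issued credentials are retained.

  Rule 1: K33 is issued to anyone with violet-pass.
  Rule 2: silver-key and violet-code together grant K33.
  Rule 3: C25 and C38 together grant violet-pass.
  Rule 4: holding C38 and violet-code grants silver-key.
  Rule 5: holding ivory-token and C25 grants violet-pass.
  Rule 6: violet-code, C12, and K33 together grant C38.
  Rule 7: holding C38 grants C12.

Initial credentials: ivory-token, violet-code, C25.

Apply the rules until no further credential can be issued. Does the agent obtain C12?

No

C12 would need C38 (Rule 7), but C38 is never granted.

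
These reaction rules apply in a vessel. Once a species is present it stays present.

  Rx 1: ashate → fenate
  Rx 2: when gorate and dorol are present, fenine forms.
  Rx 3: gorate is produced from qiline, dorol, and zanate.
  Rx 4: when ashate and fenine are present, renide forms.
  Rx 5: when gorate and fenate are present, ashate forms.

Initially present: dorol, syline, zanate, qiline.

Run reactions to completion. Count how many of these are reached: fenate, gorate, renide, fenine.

2

qiline, dorol, and zanate present → gorate forms (Rx 3).
gorate and dorol present → fenine forms (Rx 2).
fenate would need ashate (Rx 1), but ashate never forms.
gorate: reached.
renide would need ashate and fenine (Rx 4), but ashate never forms.
fenine: reached.
Reached: gorate and fenine — 2 of the 4.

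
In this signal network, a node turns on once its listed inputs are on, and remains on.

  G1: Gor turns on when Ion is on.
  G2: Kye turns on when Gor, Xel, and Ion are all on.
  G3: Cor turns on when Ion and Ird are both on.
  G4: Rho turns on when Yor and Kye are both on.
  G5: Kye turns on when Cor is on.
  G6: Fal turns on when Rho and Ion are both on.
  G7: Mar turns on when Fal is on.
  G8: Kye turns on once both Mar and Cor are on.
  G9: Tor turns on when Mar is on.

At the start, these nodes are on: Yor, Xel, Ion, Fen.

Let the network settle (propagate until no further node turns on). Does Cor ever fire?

Cor would need Ion and Ird (G3), but Ird never turns on.

No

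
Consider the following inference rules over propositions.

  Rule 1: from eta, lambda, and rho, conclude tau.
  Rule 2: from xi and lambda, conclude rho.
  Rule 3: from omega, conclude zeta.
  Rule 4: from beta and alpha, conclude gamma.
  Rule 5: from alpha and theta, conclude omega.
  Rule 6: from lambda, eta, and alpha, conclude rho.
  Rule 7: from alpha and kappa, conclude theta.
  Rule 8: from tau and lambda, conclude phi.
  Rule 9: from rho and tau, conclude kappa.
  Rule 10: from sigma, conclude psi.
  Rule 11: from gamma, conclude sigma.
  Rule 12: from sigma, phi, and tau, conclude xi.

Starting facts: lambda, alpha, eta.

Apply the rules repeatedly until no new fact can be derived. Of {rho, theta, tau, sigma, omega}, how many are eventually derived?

4

From lambda, eta, and alpha, Rule 6 gives rho.
eta, lambda, and rho hold, so tau follows (Rule 1).
From rho and tau, Rule 9 gives kappa.
alpha and kappa hold, so theta follows (Rule 7).
alpha and theta hold, so omega follows (Rule 5).
rho: reached.
theta: reached.
tau: reached.
sigma would need gamma (Rule 11), but gamma is never established.
omega: reached.
Reached: rho, theta, tau, and omega — 4 of the 5.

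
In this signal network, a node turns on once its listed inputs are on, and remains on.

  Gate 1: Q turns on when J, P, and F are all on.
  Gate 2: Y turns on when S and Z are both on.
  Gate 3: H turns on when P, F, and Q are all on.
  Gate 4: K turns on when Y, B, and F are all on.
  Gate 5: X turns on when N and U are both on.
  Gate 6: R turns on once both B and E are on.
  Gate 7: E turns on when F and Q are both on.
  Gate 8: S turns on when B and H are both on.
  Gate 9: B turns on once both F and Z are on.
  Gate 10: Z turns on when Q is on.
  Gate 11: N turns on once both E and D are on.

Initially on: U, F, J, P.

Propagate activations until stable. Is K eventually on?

Yes

J, P, and F are on, so Q turns on (Gate 1).
P, F, and Q are on, so H turns on (Gate 3).
Gate 10: Q on → Z on.
F and Z are on, so B turns on (Gate 9).
Gate 8: B and H on → S on.
Gate 2: S and Z on → Y on.
Y, B, and F are on, so K turns on (Gate 4).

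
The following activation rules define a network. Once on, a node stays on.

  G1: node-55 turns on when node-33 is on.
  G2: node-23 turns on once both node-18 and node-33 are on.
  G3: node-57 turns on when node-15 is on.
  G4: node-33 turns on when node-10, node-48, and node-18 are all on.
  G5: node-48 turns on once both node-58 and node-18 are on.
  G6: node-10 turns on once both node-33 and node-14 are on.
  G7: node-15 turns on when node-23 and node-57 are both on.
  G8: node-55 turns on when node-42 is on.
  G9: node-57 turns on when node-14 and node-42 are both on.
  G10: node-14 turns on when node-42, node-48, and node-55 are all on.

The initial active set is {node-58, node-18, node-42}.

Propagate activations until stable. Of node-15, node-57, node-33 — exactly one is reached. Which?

node-57

G5: node-58 and node-18 on → node-48 on.
node-42 is on, so node-55 turns on (G8).
node-42, node-48, and node-55 are on, so node-14 turns on (G10).
node-14 and node-42 are on, so node-57 turns on (G9).
node-15 would need node-23 and node-57 (G7), but node-23 never turns on. node-33 would need node-10, node-48, and node-18 (G4), but node-10 never turns on.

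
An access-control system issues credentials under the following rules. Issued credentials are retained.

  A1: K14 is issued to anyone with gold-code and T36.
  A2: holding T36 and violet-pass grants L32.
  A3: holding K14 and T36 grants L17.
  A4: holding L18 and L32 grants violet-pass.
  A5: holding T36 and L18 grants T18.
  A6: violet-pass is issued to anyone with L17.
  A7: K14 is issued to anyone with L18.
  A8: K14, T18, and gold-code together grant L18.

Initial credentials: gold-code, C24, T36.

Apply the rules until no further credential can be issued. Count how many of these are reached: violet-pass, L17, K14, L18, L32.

Holding gold-code and T36 grants K14 (A1).
Holding K14 and T36 grants L17 (A3).
Holding L17 grants violet-pass (A6).
Holding T36 and violet-pass grants L32 (A2).
violet-pass: reached.
L17: reached.
K14: reached.
L18 would need K14, T18, and gold-code (A8), but T18 is never granted.
L32: reached.
Reached: violet-pass, L17, K14, and L32 — 4 of the 5.

4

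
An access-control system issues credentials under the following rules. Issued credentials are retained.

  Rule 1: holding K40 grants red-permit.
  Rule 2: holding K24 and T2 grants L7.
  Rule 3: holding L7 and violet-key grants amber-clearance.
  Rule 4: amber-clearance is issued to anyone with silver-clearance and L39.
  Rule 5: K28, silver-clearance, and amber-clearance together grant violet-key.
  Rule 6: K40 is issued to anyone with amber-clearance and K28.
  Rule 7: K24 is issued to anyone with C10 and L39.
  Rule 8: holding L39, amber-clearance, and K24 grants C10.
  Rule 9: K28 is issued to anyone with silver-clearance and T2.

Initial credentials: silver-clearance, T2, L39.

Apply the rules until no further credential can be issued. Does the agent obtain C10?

C10 would need L39, amber-clearance, and K24 (Rule 8), but K24 is never granted.

No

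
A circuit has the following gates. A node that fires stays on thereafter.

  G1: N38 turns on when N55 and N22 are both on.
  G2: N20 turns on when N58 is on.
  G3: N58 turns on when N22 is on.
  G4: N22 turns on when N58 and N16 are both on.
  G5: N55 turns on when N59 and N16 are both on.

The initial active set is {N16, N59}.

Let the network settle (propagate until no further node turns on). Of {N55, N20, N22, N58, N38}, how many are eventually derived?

1

N59 and N16 are on, so N55 turns on (G5).
N55: reached.
N20 would need N58 (G2), but N58 never turns on.
N22 would need N58 and N16 (G4), but N58 never turns on.
N58 would need N22 (G3), but N22 never turns on.
N38 would need N55 and N22 (G1), but N22 never turns on.
Reached: N55 — 1 of the 5.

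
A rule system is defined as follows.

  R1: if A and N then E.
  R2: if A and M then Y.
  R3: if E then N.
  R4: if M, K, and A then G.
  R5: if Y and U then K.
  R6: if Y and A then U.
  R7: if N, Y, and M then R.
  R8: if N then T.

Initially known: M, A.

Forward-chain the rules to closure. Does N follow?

N would need E (R3), but E is never established.

No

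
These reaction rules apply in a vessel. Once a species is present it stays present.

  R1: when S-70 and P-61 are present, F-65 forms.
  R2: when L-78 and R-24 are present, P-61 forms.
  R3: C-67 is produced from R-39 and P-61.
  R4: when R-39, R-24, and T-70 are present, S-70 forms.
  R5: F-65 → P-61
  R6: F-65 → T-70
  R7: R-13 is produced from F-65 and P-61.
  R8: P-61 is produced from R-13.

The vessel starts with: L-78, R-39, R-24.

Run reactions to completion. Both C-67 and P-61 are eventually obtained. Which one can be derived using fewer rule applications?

P-61: L-78 and R-24 present → P-61 forms (R2). [1 rule application]
C-67: L-78 and R-24 present → P-61 forms (R2). R-39 and P-61 present → C-67 forms (R3). [2 rule applications]
P-61 needs fewer.

P-61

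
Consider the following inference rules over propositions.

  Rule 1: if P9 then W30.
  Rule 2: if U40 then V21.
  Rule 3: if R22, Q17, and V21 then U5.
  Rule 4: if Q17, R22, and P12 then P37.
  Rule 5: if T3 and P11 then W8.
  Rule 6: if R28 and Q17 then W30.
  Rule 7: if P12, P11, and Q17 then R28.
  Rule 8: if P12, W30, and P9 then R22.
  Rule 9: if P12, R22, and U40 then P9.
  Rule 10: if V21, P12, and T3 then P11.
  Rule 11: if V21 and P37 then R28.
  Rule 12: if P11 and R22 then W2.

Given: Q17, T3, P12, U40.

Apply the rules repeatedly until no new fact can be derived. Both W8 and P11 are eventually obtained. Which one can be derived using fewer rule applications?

P11

P11: U40 holds, so V21 follows (Rule 2). V21, P12, and T3 hold, so P11 follows (Rule 10). [2 rule applications]
W8: From U40, Rule 2 gives V21. From V21, P12, and T3, Rule 10 gives P11. T3 and P11 hold, so W8 follows (Rule 5). [3 rule applications]
P11 needs fewer.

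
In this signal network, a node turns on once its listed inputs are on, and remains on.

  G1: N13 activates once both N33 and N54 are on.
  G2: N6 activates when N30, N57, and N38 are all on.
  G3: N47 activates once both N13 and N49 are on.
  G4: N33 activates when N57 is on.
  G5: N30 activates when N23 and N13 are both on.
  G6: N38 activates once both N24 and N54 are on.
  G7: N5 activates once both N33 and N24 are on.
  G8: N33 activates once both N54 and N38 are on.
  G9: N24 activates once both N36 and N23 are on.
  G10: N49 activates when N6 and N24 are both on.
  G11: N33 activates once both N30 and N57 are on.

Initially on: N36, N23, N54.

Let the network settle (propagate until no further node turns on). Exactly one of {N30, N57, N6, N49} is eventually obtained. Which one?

N30

G9: N36 and N23 on → N24 on.
G6: N24 and N54 on → N38 on.
G8: N54 and N38 on → N33 on.
G1: N33 and N54 on → N13 on.
N23 and N13 are on, so N30 activates (G5).
No rule produces N57, and it is not given. N49 would need N6 and N24 (G10), but N6 never turns on. N6 would need N30, N57, and N38 (G2), but N57 never turns on.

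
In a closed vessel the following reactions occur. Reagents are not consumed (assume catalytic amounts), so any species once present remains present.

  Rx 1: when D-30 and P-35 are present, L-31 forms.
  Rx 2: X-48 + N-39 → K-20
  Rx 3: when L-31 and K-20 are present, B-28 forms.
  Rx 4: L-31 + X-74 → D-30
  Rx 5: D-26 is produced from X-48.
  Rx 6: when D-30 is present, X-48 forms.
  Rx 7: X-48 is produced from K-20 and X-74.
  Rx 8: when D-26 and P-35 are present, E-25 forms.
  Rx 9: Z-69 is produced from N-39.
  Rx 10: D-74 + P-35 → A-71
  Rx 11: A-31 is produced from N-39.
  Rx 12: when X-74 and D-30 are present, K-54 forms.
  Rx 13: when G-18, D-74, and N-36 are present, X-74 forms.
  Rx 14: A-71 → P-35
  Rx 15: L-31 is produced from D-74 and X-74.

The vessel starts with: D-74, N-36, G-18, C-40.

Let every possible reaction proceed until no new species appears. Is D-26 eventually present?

Yes

G-18, D-74, and N-36 present → X-74 forms (Rx 13).
D-74 and X-74 present → L-31 forms (Rx 15).
L-31 and X-74 present → D-30 forms (Rx 4).
D-30 present → X-48 forms (Rx 6).
X-48 present → D-26 forms (Rx 5).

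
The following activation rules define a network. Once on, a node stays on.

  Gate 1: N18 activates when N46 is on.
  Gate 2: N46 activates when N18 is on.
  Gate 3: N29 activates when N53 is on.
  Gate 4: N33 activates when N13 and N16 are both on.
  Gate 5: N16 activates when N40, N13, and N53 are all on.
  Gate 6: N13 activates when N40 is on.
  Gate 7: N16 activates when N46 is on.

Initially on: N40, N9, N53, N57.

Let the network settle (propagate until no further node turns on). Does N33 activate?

Yes

Gate 6: N40 on → N13 on.
N40, N13, and N53 are on, so N16 activates (Gate 5).
N13 and N16 are on, so N33 activates (Gate 4).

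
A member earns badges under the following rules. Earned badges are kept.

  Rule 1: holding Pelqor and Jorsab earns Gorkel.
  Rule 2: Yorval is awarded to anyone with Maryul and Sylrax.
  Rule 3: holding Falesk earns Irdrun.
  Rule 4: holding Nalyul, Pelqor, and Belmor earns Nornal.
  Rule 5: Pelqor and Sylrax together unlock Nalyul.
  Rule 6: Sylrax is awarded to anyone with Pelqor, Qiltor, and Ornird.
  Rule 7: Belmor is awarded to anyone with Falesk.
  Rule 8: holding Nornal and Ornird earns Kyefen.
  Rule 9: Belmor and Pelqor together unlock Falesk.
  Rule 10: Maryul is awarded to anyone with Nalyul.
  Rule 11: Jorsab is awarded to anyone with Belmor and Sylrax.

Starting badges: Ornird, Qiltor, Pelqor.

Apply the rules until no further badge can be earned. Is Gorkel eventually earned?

No

Gorkel would need Pelqor and Jorsab (Rule 1), but Jorsab is never earned.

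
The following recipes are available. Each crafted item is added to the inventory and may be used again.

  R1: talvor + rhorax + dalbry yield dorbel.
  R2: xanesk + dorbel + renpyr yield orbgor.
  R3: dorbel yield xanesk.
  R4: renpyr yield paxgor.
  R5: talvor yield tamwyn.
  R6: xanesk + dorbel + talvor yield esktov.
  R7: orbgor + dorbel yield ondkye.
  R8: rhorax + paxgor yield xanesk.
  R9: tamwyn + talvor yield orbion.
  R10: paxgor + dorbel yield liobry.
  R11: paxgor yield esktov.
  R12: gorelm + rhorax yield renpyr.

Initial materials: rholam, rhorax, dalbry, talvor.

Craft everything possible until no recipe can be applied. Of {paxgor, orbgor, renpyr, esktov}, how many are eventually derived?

talvor + rhorax + dalbry → dorbel (R1).
Using R3, dorbel makes xanesk.
xanesk + dorbel + talvor → esktov (R6).
paxgor would need renpyr (R4), but renpyr is never obtained.
orbgor would need xanesk, dorbel, and renpyr (R2), but renpyr is never obtained.
renpyr would need gorelm and rhorax (R12), but gorelm is never obtained.
esktov: reached.
Reached: esktov — 1 of the 4.

1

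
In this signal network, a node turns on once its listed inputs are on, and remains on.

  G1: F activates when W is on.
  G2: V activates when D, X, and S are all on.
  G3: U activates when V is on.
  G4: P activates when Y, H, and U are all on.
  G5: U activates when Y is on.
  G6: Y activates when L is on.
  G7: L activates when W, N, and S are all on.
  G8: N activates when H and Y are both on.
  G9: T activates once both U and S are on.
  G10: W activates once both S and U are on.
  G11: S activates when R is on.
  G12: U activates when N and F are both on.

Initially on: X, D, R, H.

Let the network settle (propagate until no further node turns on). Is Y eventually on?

No

Y would need L (G6), but L never turns on.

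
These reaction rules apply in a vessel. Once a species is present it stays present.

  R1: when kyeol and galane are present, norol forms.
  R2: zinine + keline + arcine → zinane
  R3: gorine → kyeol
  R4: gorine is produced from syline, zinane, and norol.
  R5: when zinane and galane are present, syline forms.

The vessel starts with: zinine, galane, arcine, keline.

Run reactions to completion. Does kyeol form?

kyeol would need gorine (R3), but gorine never forms.

No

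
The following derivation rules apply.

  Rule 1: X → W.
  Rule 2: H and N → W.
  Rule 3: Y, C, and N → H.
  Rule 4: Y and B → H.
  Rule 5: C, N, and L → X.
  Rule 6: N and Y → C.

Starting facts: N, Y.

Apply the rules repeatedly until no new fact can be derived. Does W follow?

Yes

From N and Y, Rule 6 gives C.
Y, C, and N hold, so H follows (Rule 3).
H and N hold, so W follows (Rule 2).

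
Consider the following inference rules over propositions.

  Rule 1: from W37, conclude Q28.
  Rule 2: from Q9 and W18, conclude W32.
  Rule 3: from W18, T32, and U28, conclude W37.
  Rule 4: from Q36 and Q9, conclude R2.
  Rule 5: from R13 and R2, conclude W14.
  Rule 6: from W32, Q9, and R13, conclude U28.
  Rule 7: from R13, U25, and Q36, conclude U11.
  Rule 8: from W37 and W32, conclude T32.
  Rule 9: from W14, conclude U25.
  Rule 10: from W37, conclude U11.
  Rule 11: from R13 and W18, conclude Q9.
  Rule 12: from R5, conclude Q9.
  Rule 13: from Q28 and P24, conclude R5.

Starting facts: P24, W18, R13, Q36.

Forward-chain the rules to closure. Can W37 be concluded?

W37 would need W18, T32, and U28 (Rule 3), but T32 is never established.

No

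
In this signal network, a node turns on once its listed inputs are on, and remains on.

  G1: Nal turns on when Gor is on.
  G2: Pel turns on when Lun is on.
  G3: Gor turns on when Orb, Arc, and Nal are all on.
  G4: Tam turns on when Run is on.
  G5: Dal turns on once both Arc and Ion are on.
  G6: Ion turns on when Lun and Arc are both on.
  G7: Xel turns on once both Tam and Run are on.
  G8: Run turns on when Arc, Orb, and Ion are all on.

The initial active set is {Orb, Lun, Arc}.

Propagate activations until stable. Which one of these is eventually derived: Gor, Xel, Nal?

Xel

Lun and Arc are on, so Ion turns on (G6).
G8: Arc, Orb, and Ion on → Run on.
Run is on, so Tam turns on (G4).
G7: Tam and Run on → Xel on.
Nal would need Gor (G1), but Gor never turns on. Gor would need Orb, Arc, and Nal (G3), but Nal never turns on.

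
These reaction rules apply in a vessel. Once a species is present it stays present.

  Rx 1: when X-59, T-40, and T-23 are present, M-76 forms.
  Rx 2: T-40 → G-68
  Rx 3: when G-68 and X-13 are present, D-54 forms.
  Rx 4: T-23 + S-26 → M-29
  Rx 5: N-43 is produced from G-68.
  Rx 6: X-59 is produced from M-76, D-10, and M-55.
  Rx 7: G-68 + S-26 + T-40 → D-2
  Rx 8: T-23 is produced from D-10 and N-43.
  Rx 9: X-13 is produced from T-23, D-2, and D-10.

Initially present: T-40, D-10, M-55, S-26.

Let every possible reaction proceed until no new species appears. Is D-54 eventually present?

T-40 present → G-68 forms (Rx 2).
G-68, S-26, and T-40 present → D-2 forms (Rx 7).
G-68 present → N-43 forms (Rx 5).
D-10 and N-43 present → T-23 forms (Rx 8).
T-23, D-2, and D-10 present → X-13 forms (Rx 9).
G-68 and X-13 present → D-54 forms (Rx 3).

Yes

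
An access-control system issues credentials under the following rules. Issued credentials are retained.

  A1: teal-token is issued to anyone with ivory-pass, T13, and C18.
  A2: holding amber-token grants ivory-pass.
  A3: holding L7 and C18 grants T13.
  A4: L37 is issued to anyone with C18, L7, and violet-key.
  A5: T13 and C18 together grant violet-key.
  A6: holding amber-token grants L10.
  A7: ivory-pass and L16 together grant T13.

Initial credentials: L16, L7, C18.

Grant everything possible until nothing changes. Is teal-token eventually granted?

No

teal-token would need ivory-pass, T13, and C18 (A1), but ivory-pass is never granted.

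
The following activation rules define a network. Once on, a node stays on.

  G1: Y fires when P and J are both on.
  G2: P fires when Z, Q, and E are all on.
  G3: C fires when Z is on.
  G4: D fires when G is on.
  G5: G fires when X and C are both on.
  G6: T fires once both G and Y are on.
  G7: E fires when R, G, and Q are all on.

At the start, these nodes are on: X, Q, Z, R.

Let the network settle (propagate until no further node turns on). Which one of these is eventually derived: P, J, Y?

G3: Z on → C on.
X and C are on, so G fires (G5).
G7: R, G, and Q on → E on.
G2: Z, Q, and E on → P on.
Y would need P and J (G1), but J never turns on. No rule produces J, and it is not given.

P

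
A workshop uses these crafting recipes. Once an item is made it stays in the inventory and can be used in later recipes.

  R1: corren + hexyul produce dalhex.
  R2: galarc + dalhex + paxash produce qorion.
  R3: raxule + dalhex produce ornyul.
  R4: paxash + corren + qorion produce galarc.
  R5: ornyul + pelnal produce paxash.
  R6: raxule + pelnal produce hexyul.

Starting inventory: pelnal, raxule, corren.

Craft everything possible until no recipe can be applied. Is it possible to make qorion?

No

qorion would need galarc, dalhex, and paxash (R2), but galarc is never obtained.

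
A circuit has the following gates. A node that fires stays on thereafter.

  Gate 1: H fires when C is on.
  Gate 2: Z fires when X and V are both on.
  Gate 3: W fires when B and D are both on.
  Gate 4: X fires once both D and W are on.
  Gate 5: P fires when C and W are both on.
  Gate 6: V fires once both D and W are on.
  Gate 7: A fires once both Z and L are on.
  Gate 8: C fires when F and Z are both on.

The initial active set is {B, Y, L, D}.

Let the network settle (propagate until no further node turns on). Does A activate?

Gate 3: B and D on → W on.
Gate 6: D and W on → V on.
Gate 4: D and W on → X on.
X and V are on, so Z fires (Gate 2).
Z and L are on, so A fires (Gate 7).

Yes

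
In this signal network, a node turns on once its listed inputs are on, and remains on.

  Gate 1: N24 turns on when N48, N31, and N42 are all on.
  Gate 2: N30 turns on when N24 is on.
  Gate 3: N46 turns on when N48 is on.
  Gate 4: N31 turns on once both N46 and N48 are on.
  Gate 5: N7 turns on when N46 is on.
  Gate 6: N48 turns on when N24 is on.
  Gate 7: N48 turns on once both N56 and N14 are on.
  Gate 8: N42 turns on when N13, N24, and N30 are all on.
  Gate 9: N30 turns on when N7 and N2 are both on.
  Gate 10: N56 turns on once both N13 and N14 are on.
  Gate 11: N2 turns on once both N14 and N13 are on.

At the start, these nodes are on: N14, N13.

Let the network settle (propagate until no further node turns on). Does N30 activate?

Yes

Gate 10: N13 and N14 on → N56 on.
Gate 11: N14 and N13 on → N2 on.
N56 and N14 are on, so N48 turns on (Gate 7).
Gate 3: N48 on → N46 on.
Gate 5: N46 on → N7 on.
Gate 9: N7 and N2 on → N30 on.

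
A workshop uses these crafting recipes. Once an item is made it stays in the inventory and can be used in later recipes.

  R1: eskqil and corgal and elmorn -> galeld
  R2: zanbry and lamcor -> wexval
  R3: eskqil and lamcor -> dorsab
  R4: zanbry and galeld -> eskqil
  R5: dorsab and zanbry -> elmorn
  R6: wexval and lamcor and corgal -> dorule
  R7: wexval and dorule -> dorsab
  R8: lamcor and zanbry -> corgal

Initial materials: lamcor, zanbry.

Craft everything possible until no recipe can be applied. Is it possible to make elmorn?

zanbry and lamcor -> wexval (R2).
Using R8, lamcor and zanbry make corgal.
Using R6, wexval, lamcor, and corgal make dorule.
Using R7, wexval and dorule make dorsab.
dorsab and zanbry -> elmorn (R5).

Yes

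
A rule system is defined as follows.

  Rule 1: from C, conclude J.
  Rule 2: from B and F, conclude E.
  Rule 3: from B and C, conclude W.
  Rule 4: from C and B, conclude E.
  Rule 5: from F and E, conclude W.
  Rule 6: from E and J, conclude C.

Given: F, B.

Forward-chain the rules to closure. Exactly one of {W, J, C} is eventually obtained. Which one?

From B and F, Rule 2 gives E.
From F and E, Rule 5 gives W.
J would need C (Rule 1), but C is never established. C would need E and J (Rule 6), but J is never established.

W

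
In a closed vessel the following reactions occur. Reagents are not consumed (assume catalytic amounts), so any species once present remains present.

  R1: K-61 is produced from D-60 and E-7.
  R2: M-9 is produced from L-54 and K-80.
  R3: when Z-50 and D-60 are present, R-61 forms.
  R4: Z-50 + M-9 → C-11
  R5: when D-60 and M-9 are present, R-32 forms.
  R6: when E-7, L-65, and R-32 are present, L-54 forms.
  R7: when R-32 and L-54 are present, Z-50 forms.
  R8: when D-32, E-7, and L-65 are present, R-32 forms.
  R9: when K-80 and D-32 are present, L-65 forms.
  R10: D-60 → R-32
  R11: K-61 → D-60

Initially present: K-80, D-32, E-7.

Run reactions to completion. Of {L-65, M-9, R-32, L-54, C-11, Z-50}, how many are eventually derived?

6

K-80 and D-32 present → L-65 forms (R9).
D-32, E-7, and L-65 present → R-32 forms (R8).
E-7, L-65, and R-32 present → L-54 forms (R6).
R-32 and L-54 present → Z-50 forms (R7).
L-54 and K-80 present → M-9 forms (R2).
Z-50 and M-9 present → C-11 forms (R4).
L-65: reached.
M-9: reached.
R-32: reached.
L-54: reached.
C-11: reached.
Z-50: reached.
All 6 are reached.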